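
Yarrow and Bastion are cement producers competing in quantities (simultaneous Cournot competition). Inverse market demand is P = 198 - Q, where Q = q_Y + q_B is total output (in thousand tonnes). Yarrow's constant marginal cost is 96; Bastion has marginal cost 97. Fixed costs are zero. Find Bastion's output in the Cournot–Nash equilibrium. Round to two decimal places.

Yarrow's profit: π_Y = (198 - Q)q_Y - (96q_Y). Setting ∂π_Y/∂q_Y = 0: 102 - 2q_Y - (q_B) = 0.
Bastion's first-order condition: 101 - 2q_B - (q_Y) = 0.
Rearranging gives the reaction functions q_Y = (102 - q_B)/2 and q_B = (101 - q_Y)/2.
Solving the pair: q_Y = 103/3, q_B = 100/3.

33.33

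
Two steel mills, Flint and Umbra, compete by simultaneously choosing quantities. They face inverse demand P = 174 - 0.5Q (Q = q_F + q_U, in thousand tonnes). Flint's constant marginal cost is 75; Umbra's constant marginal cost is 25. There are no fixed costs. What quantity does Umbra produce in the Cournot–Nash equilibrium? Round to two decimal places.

Flint's profit: π_F = (174 - 0.5Q)q_F - (75q_F). Setting ∂π_F/∂q_F = 0: 99 - q_F - (1/2)(q_U) = 0.
Umbra's profit: π_U = (174 - 0.5Q)q_U - (25q_U). Setting ∂π_U/∂q_U = 0: 149 - q_U - (1/2)(q_F) = 0.
So q_F = (99 - (1/2)q_U) and q_U = (149 - (1/2)q_F).
Solving the pair: q_F = 98/3, q_U = 398/3.

132.67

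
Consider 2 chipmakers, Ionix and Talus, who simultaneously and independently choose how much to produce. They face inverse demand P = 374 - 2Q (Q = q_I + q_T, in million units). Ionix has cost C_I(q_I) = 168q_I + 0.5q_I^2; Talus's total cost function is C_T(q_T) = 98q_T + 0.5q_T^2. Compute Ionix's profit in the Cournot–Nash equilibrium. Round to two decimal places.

1295.26

Ionix's profit: π_I = (374 - 2Q)q_I - (168q_I + (1/2)q_I²). Setting ∂π_I/∂q_I = 0: 206 - 5q_I - 2(q_T) = 0.
Talus's profit: π_T = (374 - 2Q)q_T - (98q_T + (1/2)q_T²). Setting ∂π_T/∂q_T = 0: 276 - 5q_T - 2(q_I) = 0.
So q_I = (206 - 2q_T)/5 and q_T = (276 - 2q_I)/5.
Substituting one into the other gives q_I = 478/21 and q_T = 968/21.
Price P = 374 - 2·(482/7) = 1654/7.
Ionix's profit: (1654/7)·(478/21) - 168·(478/21) - (1/2)(478/21)² = 1295.2608.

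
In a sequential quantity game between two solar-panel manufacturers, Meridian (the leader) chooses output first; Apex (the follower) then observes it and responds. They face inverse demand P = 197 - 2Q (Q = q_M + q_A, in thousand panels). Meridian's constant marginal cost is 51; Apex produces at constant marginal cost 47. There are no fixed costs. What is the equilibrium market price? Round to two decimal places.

The follower Apex best-responds to any q_M: π_A = (197 - 2Q)q_A - 47q_A.
Setting the follower's marginal profit to zero, 150 - 2q_M - 4q_A = 0, i.e. q_A = (150 - 2q_M)/4.
The leader anticipates this reaction. Substituting into P = 197 - 2Q gives P = 122 - q_M, so π_M = (122 - q_M)q_M - 51q_M.
Leader FOC: 71 - 2q_M = 0, so q_M = 71/2.
Then q_A = (150 - 2·(71/2))/4 = 79/4.
Total output Q = 221/4, so price P = 197 - 2·(221/4) = 173/2.

86.50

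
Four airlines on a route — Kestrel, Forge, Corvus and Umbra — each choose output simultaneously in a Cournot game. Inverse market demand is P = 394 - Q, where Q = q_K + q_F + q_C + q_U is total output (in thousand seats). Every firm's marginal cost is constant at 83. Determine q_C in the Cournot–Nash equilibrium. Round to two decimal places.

62.20

Each firm earns π_i = (394 - Q)q_i - 83q_i.
First-order condition (treating rivals' output as given): 311 - 2q_i - Σ_{j≠i} q_j = 0.
With identical firms every q_j equals q_i, so Σ_{j≠i} q_j = 3q_i and 311 = 5q_i, giving q_i = 311/5.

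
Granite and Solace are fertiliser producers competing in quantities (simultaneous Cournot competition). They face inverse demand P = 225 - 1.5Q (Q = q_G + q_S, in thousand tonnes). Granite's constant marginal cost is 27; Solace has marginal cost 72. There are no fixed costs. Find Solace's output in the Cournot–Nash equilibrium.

24

Granite's profit: π_G = (225 - 1.5Q)q_G - (27q_G). Setting ∂π_G/∂q_G = 0: 198 - 3q_G - (3/2)(q_S) = 0.
Solace's profit: π_S = (225 - 1.5Q)q_S - (72q_S). Setting ∂π_S/∂q_S = 0: 153 - 3q_S - (3/2)(q_G) = 0.
Rearranging gives the reaction functions q_G = (198 - (3/2)q_S)/3 and q_S = (153 - (3/2)q_G)/3.
Substituting one into the other gives q_G = 54 and q_S = 24.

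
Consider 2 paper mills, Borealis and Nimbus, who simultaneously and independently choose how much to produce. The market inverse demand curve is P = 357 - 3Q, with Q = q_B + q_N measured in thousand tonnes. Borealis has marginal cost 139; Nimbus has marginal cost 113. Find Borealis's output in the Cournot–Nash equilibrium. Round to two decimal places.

21.33

Borealis's profit: π_B = (357 - 3Q)q_B - (139q_B). Setting ∂π_B/∂q_B = 0: 218 - 6q_B - 3(q_N) = 0.
Nimbus's first-order condition: 244 - 6q_N - 3(q_B) = 0.
Rearranging gives the reaction functions q_B = (218 - 3q_N)/6 and q_N = (244 - 3q_B)/6.
Substituting one into the other gives q_B = 64/3 and q_N = 30.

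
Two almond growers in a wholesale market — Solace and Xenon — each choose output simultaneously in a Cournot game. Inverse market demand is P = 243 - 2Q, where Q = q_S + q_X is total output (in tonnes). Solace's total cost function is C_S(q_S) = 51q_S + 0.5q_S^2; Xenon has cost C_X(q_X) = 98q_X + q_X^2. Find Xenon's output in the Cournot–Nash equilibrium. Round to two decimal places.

Solace's profit: π_S = (243 - 2Q)q_S - (51q_S + (1/2)q_S²). Setting ∂π_S/∂q_S = 0: 192 - 5q_S - 2(q_X) = 0.
Xenon's first-order condition: 145 - 6q_X - 2(q_S) = 0.
Rearranging gives the reaction functions q_S = (192 - 2q_X)/5 and q_X = (145 - 2q_S)/6.
Solving the pair: q_S = 431/13, q_X = 341/26.

13.12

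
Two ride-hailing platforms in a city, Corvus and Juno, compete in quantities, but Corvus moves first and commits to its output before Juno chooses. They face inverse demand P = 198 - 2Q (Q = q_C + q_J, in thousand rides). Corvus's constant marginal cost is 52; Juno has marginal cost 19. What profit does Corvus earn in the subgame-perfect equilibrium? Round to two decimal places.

798.06

Solve by backward induction. Given q_C, the follower Juno maximises π_J = (198 - 2q_C - 2q_J)q_J - 19q_J.
Setting the follower's marginal profit to zero, 179 - 2q_C - 4q_J = 0, i.e. q_J = (179 - 2q_C)/4.
Corvus substitutes q_J(q_C) into its own profit: π_C = q_C(198 - 2q_C - (179 - 2q_C)/2) - 52q_C = (217/2 - q_C)q_C - 52q_C.
Leader FOC: 113/2 - 2q_C = 0, so q_C = 113/4.
Then q_J = (179 - 2·(113/4))/4 = 245/8.
Price P = 198 - 2·(471/8) = 321/4.
Corvus's profit: (321/4 - 52)·(113/4) = 798.0625.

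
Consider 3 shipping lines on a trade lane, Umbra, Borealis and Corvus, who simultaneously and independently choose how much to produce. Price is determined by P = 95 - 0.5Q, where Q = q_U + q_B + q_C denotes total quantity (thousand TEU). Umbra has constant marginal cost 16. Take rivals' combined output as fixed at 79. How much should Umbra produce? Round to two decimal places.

39.50

With rivals' combined output fixed at 79, Umbra's profit is π_U = (95 - (1/2)·79 - (1/2)q_U)q_U - (16q_U) = (111/2 - (1/2)q_U)q_U - (16q_U).
∂π_U/∂q_U = 79/2 - q_U = 0, so q_U = 79/2.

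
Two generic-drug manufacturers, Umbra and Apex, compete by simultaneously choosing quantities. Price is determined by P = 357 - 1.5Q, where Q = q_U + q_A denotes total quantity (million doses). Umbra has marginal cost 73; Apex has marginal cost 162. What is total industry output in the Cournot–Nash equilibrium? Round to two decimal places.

Umbra's profit: π_U = (357 - 1.5Q)q_U - (73q_U). Setting ∂π_U/∂q_U = 0: 284 - 3q_U - (3/2)(q_A) = 0.
Apex's profit: π_A = (357 - 1.5Q)q_A - (162q_A). Setting ∂π_A/∂q_A = 0: 195 - 3q_A - (3/2)(q_U) = 0.
So q_U = (284 - (3/2)q_A)/3 and q_A = (195 - (3/2)q_U)/3.
Solving the pair: q_U = 746/9, q_A = 212/9.
Total output Q = 746/9 + 212/9 = 958/9.

106.44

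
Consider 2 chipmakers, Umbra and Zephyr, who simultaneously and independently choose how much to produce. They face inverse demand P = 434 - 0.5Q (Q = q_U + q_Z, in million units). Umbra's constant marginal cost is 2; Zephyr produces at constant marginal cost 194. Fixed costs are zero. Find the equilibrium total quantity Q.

448

Umbra's profit: π_U = (434 - 0.5Q)q_U - (2q_U). Setting ∂π_U/∂q_U = 0: 432 - q_U - (1/2)(q_Z) = 0.
Zephyr's first-order condition: 240 - q_Z - (1/2)(q_U) = 0.
So q_U = (432 - (1/2)q_Z) and q_Z = (240 - (1/2)q_U).
Substituting one into the other gives q_U = 416 and q_Z = 32.
Total output Q = 416 + 32 = 448.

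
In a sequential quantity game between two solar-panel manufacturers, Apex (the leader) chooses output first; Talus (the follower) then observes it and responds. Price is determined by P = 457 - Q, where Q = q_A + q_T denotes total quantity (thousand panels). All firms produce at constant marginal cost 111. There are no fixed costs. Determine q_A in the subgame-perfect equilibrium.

Solve by backward induction. Given q_A, the follower Talus maximises π_T = (457 - q_A - q_T)q_T - 111q_T.
Follower FOC: 346 - q_A - 2q_T = 0, so q_T(q_A) = (346 - q_A)/2.
Apex substitutes q_T(q_A) into its own profit: π_A = q_A(457 - q_A - (346 - q_A)/2) - 111q_A = (284 - (1/2)q_A)q_A - 111q_A.
Maximising: ∂π_A/∂q_A = 173 - q_A = 0, giving q_A = 173.
Then q_T = (346 - 173)/2 = 173/2.

173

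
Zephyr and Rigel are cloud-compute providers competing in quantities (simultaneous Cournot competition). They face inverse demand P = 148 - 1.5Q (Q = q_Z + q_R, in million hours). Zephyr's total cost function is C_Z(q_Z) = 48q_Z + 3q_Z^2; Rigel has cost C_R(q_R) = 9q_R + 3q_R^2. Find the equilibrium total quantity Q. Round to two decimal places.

Zephyr's profit: π_Z = (148 - 1.5Q)q_Z - (48q_Z + 3q_Z²). Setting ∂π_Z/∂q_Z = 0: 100 - 9q_Z - (3/2)(q_R) = 0.
Rigel's first-order condition: 139 - 9q_R - (3/2)(q_Z) = 0.
Best responses: q_Z = (100 - (3/2)q_R)/9, q_R = (139 - (3/2)q_Z)/9.
Solving the pair: q_Z = 922/105, q_R = 1468/105.
Total output Q = 922/105 + 1468/105 = 478/21.

22.76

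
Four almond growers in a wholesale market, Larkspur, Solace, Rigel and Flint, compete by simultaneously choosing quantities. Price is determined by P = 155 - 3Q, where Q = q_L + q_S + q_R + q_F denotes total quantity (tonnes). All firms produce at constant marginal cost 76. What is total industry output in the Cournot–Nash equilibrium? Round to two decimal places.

21.07

A representative firm's profit is π_i = q_i(155 - 3Q) - 76q_i.
First-order condition (treating rivals' output as given): 79 - 6q_i - 3·Σ_{j≠i} q_j = 0.
With identical firms every q_j equals q_i, so Σ_{j≠i} q_j = 3q_i and 79 = 15q_i, giving q_i = 79/15.
Total output Q = 79/15 + 79/15 + 79/15 + 79/15 = 316/15.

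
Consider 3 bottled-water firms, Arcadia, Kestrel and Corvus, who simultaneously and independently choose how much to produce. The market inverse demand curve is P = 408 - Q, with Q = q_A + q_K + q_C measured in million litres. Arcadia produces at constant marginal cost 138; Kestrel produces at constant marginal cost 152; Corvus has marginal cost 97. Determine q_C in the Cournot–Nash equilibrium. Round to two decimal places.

101.75

Arcadia's profit: π_A = (408 - Q)q_A - (138q_A). Setting ∂π_A/∂q_A = 0: 270 - 2q_A - (q_K + q_C) = 0.
Kestrel's profit: π_K = (408 - Q)q_K - (152q_K). Setting ∂π_K/∂q_K = 0: 256 - 2q_K - (q_A + q_C) = 0.
Corvus's profit: π_C = (408 - Q)q_C - (97q_C). Setting ∂π_C/∂q_C = 0: 311 - 2q_C - (q_A + q_K) = 0.
Adding the 3 conditions: 837 − 2Q − 2Q = 0, i.e. Q = 837/4.
Back-substituting: q_A = (270 − 837/4) = 243/4, q_K = (256 − 837/4) = 187/4, q_C = (311 − 837/4) = 407/4.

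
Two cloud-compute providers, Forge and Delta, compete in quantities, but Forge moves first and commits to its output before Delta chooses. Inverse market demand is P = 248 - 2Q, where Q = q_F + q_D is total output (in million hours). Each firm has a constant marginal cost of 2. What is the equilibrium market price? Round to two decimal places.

The follower Delta best-responds to any q_F: π_D = (248 - 2Q)q_D - 2q_D.
∂π_D/∂q_D = 246 - 2q_F - 4q_D = 0 gives the reaction function q_D = (246 - 2q_F)/4.
The leader anticipates this reaction. Substituting into P = 248 - 2Q gives P = 125 - q_F, so π_F = (125 - q_F)q_F - 2q_F.
The leader's first-order condition 123 - 2q_F = 0 yields q_F = 123/2.
Then q_D = (246 - 2·(123/2))/4 = 123/4.
Total output Q = 369/4, so price P = 248 - 2·(369/4) = 127/2.

63.50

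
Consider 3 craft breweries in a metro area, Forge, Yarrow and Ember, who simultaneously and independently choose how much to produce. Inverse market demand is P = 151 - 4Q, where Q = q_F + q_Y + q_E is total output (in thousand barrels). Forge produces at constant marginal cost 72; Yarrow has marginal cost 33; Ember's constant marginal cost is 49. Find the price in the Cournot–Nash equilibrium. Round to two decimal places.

76.25

Forge's profit: π_F = (151 - 4Q)q_F - (72q_F). Setting ∂π_F/∂q_F = 0: 79 - 8q_F - 4(q_Y + q_E) = 0.
Yarrow's first-order condition: 118 - 8q_Y - 4(q_F + q_E) = 0.
Ember's profit: π_E = (151 - 4Q)q_E - (49q_E). Setting ∂π_E/∂q_E = 0: 102 - 8q_E - 4(q_F + q_Y) = 0.
Adding the 3 first-order conditions: 299 − 16Q = 0, so Q = 299/16.
Back-substituting: q_F = (79 − 299/4)/4 = 17/16, q_Y = (118 − 299/4)/4 = 173/16, q_E = (102 − 299/4)/4 = 109/16.
Total output Q = 299/16, so price P = 151 - 4·(299/16) = 305/4.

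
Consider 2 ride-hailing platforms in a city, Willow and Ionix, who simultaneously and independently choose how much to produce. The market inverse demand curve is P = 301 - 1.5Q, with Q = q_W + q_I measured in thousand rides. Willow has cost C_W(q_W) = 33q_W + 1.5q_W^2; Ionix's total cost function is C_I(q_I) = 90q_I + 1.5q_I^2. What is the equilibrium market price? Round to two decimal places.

205.20

Willow's profit: π_W = (301 - 1.5Q)q_W - (33q_W + (3/2)q_W²). Setting ∂π_W/∂q_W = 0: 268 - 6q_W - (3/2)(q_I) = 0.
Ionix's profit: π_I = (301 - 1.5Q)q_I - (90q_I + (3/2)q_I²). Setting ∂π_I/∂q_I = 0: 211 - 6q_I - (3/2)(q_W) = 0.
Best responses: q_W = (268 - (3/2)q_I)/6, q_I = (211 - (3/2)q_W)/6.
Substituting one into the other gives q_W = 574/15 and q_I = 128/5.
Total output Q = 958/15, so price P = 301 - (3/2)·(958/15) = 1026/5.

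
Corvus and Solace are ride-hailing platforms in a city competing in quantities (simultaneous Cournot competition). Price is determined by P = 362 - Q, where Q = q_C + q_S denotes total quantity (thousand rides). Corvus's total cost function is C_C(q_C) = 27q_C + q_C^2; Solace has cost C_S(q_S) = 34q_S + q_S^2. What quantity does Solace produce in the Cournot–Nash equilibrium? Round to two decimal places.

Corvus's profit: π_C = (362 - Q)q_C - (27q_C + q_C²). Setting ∂π_C/∂q_C = 0: 335 - 4q_C - (q_S) = 0.
Solace's first-order condition: 328 - 4q_S - (q_C) = 0.
Rearranging gives the reaction functions q_C = (335 - q_S)/4 and q_S = (328 - q_C)/4.
Substituting one into the other gives q_C = 1012/15 and q_S = 977/15.

65.13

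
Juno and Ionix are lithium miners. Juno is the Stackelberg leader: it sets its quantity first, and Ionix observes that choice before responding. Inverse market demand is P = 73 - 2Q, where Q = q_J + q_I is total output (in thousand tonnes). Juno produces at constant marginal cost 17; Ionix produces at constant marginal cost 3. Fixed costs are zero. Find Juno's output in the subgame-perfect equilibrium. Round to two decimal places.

10.50

Solve by backward induction. Given q_J, the follower Ionix maximises π_I = (73 - 2q_J - 2q_I)q_I - 3q_I.
Setting the follower's marginal profit to zero, 70 - 2q_J - 4q_I = 0, i.e. q_I = (70 - 2q_J)/4.
Juno substitutes q_I(q_J) into its own profit: π_J = q_J(73 - 2q_J - (70 - 2q_J)/2) - 17q_J = (38 - q_J)q_J - 17q_J.
Maximising: ∂π_J/∂q_J = 21 - 2q_J = 0, giving q_J = 21/2.
Then q_I = (70 - 2·(21/2))/4 = 49/4.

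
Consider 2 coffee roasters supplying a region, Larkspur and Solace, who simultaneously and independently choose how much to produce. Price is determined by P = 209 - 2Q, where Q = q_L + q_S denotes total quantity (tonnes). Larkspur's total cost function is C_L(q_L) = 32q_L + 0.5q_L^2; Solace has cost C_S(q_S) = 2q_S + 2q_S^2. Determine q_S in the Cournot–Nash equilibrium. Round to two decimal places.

18.92

Larkspur's profit: π_L = (209 - 2Q)q_L - (32q_L + (1/2)q_L²). Setting ∂π_L/∂q_L = 0: 177 - 5q_L - 2(q_S) = 0.
Solace's profit: π_S = (209 - 2Q)q_S - (2q_S + 2q_S²). Setting ∂π_S/∂q_S = 0: 207 - 8q_S - 2(q_L) = 0.
Rearranging gives the reaction functions q_L = (177 - 2q_S)/5 and q_S = (207 - 2q_L)/8.
Substituting one into the other gives q_L = 167/6 and q_S = 227/12.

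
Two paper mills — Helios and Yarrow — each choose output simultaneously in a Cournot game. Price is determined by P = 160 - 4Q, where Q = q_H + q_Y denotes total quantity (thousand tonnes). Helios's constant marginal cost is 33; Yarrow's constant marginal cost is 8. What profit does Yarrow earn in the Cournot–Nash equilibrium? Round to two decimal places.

870.25

Helios's profit: π_H = (160 - 4Q)q_H - (33q_H). Setting ∂π_H/∂q_H = 0: 127 - 8q_H - 4(q_Y) = 0.
Yarrow's first-order condition: 152 - 8q_Y - 4(q_H) = 0.
Best responses: q_H = (127 - 4q_Y)/8, q_Y = (152 - 4q_H)/8.
Solving the pair: q_H = 17/2, q_Y = 59/4.
Price P = 160 - 4·(93/4) = 67.
Yarrow's profit: (67 - 8)·(59/4) = 870.2500.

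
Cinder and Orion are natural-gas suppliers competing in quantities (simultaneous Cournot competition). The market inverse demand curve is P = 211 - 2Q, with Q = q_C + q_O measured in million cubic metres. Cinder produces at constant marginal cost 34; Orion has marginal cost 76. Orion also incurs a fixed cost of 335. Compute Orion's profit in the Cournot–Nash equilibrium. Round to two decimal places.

145.50

Cinder's profit: π_C = (211 - 2Q)q_C - (34q_C). Setting ∂π_C/∂q_C = 0: 177 - 4q_C - 2(q_O) = 0.
Orion's profit: π_O = (211 - 2Q)q_O - (76q_O). Setting ∂π_O/∂q_O = 0: 135 - 4q_O - 2(q_C) = 0.
Rearranging gives the reaction functions q_C = (177 - 2q_O)/4 and q_O = (135 - 2q_C)/4.
Substituting one into the other gives q_C = 73/2 and q_O = 31/2.
Price P = 211 - 2·52 = 107.
Orion's profit: (107 - 76)·(31/2) - 335 = 291/2.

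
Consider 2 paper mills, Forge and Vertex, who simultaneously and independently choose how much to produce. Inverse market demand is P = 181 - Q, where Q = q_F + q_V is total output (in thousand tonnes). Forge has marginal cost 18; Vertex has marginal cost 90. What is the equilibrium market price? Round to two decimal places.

Forge's profit: π_F = (181 - Q)q_F - (18q_F). Setting ∂π_F/∂q_F = 0: 163 - 2q_F - (q_V) = 0.
Vertex's first-order condition: 91 - 2q_V - (q_F) = 0.
So q_F = (163 - q_V)/2 and q_V = (91 - q_F)/2.
Substituting one into the other gives q_F = 235/3 and q_V = 19/3.
Total output Q = 254/3, so price P = 181 - 254/3 = 289/3.

96.33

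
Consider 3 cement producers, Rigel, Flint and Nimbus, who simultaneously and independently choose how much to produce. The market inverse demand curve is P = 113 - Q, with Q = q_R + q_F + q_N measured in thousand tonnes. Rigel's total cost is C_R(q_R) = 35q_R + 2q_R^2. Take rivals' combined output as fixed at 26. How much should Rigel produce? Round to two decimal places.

With rivals' combined output fixed at 26, Rigel's profit is π_R = (113 - 26 - q_R)q_R - (35q_R + 2q_R²) = (87 - q_R)q_R - (35q_R + 2q_R²).
∂π_R/∂q_R = 52 - 6q_R = 0, so q_R = 26/3.

8.67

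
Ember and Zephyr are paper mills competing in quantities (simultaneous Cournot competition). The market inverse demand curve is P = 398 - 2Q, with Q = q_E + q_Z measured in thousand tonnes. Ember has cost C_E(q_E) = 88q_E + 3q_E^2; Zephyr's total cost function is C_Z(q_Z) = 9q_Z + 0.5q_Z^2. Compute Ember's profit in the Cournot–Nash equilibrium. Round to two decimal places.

Ember's profit: π_E = (398 - 2Q)q_E - (88q_E + 3q_E²). Setting ∂π_E/∂q_E = 0: 310 - 10q_E - 2(q_Z) = 0.
Zephyr's profit: π_Z = (398 - 2Q)q_Z - (9q_Z + (1/2)q_Z²). Setting ∂π_Z/∂q_Z = 0: 389 - 5q_Z - 2(q_E) = 0.
Rearranging gives the reaction functions q_E = (310 - 2q_Z)/10 and q_Z = (389 - 2q_E)/5.
Solving the pair: q_E = 386/23, q_Z = 1635/23.
Price P = 398 - 2·87.8696 = 222.2609.
Ember's profit: 222.2609·(386/23) - 88·(386/23) - 3(386/23)² = 1408.2798.

1408.28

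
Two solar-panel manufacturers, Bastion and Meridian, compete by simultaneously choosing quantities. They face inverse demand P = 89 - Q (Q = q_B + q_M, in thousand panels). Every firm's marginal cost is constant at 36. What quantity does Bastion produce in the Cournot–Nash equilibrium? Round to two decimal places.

17.67

Each firm earns π_i = (89 - Q)q_i - 36q_i.
Setting ∂π_i/∂q_i = 0 with rivals' quantities fixed: 53 - 2q_i - q_j = 0.
By symmetry each firm produces the same amount; substituting q_j = q_i yields q_i = 53/3.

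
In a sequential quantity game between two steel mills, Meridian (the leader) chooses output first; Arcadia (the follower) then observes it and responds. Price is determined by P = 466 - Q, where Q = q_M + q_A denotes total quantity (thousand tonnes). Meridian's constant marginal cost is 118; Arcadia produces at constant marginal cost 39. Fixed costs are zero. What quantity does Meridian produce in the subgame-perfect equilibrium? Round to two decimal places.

Solve by backward induction. Given q_M, the follower Arcadia maximises π_A = (466 - q_M - q_A)q_A - 39q_A.
Follower FOC: 427 - q_M - 2q_A = 0, so q_A(q_M) = (427 - q_M)/2.
Meridian substitutes q_A(q_M) into its own profit: π_M = q_M(466 - q_M - (427 - q_M)/2) - 118q_M = (505/2 - (1/2)q_M)q_M - 118q_M.
Maximising: ∂π_M/∂q_M = 269/2 - q_M = 0, giving q_M = 269/2.
Then q_A = (427 - 269/2)/2 = 585/4.

134.50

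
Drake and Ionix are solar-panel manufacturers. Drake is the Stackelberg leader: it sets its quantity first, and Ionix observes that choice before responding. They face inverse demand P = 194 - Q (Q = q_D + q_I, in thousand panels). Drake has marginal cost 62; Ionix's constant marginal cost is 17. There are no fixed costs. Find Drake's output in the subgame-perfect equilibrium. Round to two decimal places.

43.50

The follower Ionix best-responds to any q_D: π_I = (194 - Q)q_I - 17q_I.
Follower FOC: 177 - q_D - 2q_I = 0, so q_I(q_D) = (177 - q_D)/2.
The leader anticipates this reaction. Substituting into P = 194 - Q gives P = 211/2 - (1/2)q_D, so π_D = (211/2 - (1/2)q_D)q_D - 62q_D.
The leader's first-order condition 87/2 - q_D = 0 yields q_D = 87/2.
Then q_I = (177 - 87/2)/2 = 267/4.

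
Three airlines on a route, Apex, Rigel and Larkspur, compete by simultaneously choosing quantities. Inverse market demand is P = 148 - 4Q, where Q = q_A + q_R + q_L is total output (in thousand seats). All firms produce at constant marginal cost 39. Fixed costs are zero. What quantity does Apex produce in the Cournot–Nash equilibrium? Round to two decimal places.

6.81

A representative firm's profit is π_i = q_i(148 - 4Q) - 39q_i.
Setting ∂π_i/∂q_i = 0 with rivals' quantities fixed: 109 - 8q_i - 4·Σ_{j≠i} q_j = 0.
With identical firms every q_j equals q_i, so Σ_{j≠i} q_j = 2q_i and 109 = 16q_i, giving q_i = 109/16.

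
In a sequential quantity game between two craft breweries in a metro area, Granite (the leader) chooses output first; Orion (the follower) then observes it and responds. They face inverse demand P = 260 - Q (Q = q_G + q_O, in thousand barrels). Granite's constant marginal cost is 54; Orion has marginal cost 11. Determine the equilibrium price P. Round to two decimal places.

94.75

Solve by backward induction. Given q_G, the follower Orion maximises π_O = (260 - q_G - q_O)q_O - 11q_O.
∂π_O/∂q_O = 249 - q_G - 2q_O = 0 gives the reaction function q_O = (249 - q_G)/2.
The leader anticipates this reaction. Substituting into P = 260 - Q gives P = 271/2 - (1/2)q_G, so π_G = (271/2 - (1/2)q_G)q_G - 54q_G.
The leader's first-order condition 163/2 - q_G = 0 yields q_G = 163/2.
Then q_O = (249 - 163/2)/2 = 335/4.
Total output Q = 661/4, so price P = 260 - 661/4 = 379/4.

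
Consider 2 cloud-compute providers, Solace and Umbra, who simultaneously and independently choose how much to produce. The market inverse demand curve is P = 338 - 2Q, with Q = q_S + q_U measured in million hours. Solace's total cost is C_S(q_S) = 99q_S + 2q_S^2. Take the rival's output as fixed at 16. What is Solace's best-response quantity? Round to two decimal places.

With the rival's output fixed at 16, Solace's profit is π_S = (338 - 2·16 - 2q_S)q_S - (99q_S + 2q_S²) = (306 - 2q_S)q_S - (99q_S + 2q_S²).
∂π_S/∂q_S = 207 - 8q_S = 0, so q_S = 207/8.

25.88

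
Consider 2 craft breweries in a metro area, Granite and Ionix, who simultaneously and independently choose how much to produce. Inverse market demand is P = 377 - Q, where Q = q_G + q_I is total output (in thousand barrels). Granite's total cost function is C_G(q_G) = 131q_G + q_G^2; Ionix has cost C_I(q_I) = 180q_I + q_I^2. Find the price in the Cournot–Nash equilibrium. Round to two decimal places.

288.40

Granite's profit: π_G = (377 - Q)q_G - (131q_G + q_G²). Setting ∂π_G/∂q_G = 0: 246 - 4q_G - (q_I) = 0.
Ionix's first-order condition: 197 - 4q_I - (q_G) = 0.
So q_G = (246 - q_I)/4 and q_I = (197 - q_G)/4.
Solving the pair: q_G = 787/15, q_I = 542/15.
Total output Q = 443/5, so price P = 377 - 443/5 = 1442/5.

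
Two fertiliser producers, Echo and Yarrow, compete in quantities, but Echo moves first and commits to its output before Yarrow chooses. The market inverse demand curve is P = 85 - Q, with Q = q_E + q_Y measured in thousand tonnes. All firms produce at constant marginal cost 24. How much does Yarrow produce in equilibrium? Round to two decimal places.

15.25

The follower Yarrow best-responds to any q_E: π_Y = (85 - Q)q_Y - 24q_Y.
Setting the follower's marginal profit to zero, 61 - q_E - 2q_Y = 0, i.e. q_Y = (61 - q_E)/2.
Echo substitutes q_Y(q_E) into its own profit: π_E = q_E(85 - q_E - (61 - q_E)/2) - 24q_E = (109/2 - (1/2)q_E)q_E - 24q_E.
Maximising: ∂π_E/∂q_E = 61/2 - q_E = 0, giving q_E = 61/2.
Then q_Y = (61 - 61/2)/2 = 61/4.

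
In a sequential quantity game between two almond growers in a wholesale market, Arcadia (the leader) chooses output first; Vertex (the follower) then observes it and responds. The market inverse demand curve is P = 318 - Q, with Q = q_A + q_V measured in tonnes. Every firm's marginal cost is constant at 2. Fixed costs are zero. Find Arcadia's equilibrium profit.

Solve by backward induction. Given q_A, the follower Vertex maximises π_V = (318 - q_A - q_V)q_V - 2q_V.
Follower FOC: 316 - q_A - 2q_V = 0, so q_V(q_A) = (316 - q_A)/2.
The leader anticipates this reaction. Substituting into P = 318 - Q gives P = 160 - (1/2)q_A, so π_A = (160 - (1/2)q_A)q_A - 2q_A.
The leader's first-order condition 158 - q_A = 0 yields q_A = 158.
Then q_V = (316 - 158)/2 = 79.
Price P = 318 - 237 = 81.
Arcadia's profit: (81 - 2)·158 = 12482.

12482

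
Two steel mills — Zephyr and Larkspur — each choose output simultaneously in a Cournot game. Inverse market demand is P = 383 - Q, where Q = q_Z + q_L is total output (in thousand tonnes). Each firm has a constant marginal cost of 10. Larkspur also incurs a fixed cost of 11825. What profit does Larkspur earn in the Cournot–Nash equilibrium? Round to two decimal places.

3633.78

Each firm earns π_i = (383 - Q)q_i - 10q_i.
Setting ∂π_i/∂q_i = 0 with rivals' quantities fixed: 373 - 2q_i - q_j = 0.
With identical firms every q_j equals q_i, so q_j = q_i and 373 = 3q_i, giving q_i = 373/3.
Price P = 383 - 746/3 = 403/3.
Larkspur's profit: (403/3 - 10)·(373/3) - 11825 = 3633.7778.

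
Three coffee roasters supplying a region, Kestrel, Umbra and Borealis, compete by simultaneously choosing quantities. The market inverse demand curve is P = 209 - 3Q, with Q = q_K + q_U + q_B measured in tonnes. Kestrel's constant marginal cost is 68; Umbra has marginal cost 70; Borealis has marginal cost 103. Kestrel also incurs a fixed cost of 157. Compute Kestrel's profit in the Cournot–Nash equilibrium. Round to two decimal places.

503.08

Kestrel's profit: π_K = (209 - 3Q)q_K - (68q_K). Setting ∂π_K/∂q_K = 0: 141 - 6q_K - 3(q_U + q_B) = 0.
Umbra's first-order condition: 139 - 6q_U - 3(q_K + q_B) = 0.
Borealis's profit: π_B = (209 - 3Q)q_B - (103q_B). Setting ∂π_B/∂q_B = 0: 106 - 6q_B - 3(q_K + q_U) = 0.
Adding the 3 first-order conditions: 386 − 12Q = 0, so Q = 193/6.
Back-substituting: q_K = (141 − 193/2)/3 = 89/6, q_U = (139 − 193/2)/3 = 85/6, q_B = (106 − 193/2)/3 = 19/6.
Price P = 209 - 3·(193/6) = 225/2.
Kestrel's profit: (225/2 - 68)·(89/6) - 157 = 503.0833.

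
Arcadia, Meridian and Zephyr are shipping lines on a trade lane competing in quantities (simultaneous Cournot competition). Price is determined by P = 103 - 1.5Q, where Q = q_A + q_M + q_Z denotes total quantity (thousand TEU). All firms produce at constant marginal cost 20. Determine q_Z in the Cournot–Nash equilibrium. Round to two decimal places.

A representative firm's profit is π_i = q_i(103 - 1.5Q) - 20q_i.
Setting ∂π_i/∂q_i = 0 with rivals' quantities fixed: 83 - 3q_i - (3/2)·Σ_{j≠i} q_j = 0.
By symmetry each firm produces the same amount; substituting Σ_{j≠i} q_j = 2q_i yields q_i = 83/6.

13.83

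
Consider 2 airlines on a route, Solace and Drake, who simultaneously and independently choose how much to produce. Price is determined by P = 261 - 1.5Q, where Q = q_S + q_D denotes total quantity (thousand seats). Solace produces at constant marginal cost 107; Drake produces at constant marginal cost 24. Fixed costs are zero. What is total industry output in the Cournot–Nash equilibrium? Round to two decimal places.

86.89

Solace's profit: π_S = (261 - 1.5Q)q_S - (107q_S). Setting ∂π_S/∂q_S = 0: 154 - 3q_S - (3/2)(q_D) = 0.
Drake's profit: π_D = (261 - 1.5Q)q_D - (24q_D). Setting ∂π_D/∂q_D = 0: 237 - 3q_D - (3/2)(q_S) = 0.
Rearranging gives the reaction functions q_S = (154 - (3/2)q_D)/3 and q_D = (237 - (3/2)q_S)/3.
Solving the pair: q_S = 142/9, q_D = 640/9.
Total output Q = 142/9 + 640/9 = 782/9.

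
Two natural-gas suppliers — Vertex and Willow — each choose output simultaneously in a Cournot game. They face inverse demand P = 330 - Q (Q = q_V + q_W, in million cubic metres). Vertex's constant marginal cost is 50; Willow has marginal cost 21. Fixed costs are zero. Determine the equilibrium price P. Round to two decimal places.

133.67

Vertex's profit: π_V = (330 - Q)q_V - (50q_V). Setting ∂π_V/∂q_V = 0: 280 - 2q_V - (q_W) = 0.
Willow's profit: π_W = (330 - Q)q_W - (21q_W). Setting ∂π_W/∂q_W = 0: 309 - 2q_W - (q_V) = 0.
Rearranging gives the reaction functions q_V = (280 - q_W)/2 and q_W = (309 - q_V)/2.
Substituting one into the other gives q_V = 251/3 and q_W = 338/3.
Total output Q = 589/3, so price P = 330 - 589/3 = 401/3.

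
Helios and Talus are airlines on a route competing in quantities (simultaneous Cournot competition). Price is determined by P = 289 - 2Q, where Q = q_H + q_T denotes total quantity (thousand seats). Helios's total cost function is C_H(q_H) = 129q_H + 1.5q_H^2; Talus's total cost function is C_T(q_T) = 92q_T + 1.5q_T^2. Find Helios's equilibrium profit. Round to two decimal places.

Helios's profit: π_H = (289 - 2Q)q_H - (129q_H + (3/2)q_H²). Setting ∂π_H/∂q_H = 0: 160 - 7q_H - 2(q_T) = 0.
Talus's first-order condition: 197 - 7q_T - 2(q_H) = 0.
So q_H = (160 - 2q_T)/7 and q_T = (197 - 2q_H)/7.
Solving the pair: q_H = 242/15, q_T = 353/15.
Price P = 289 - 2·(119/3) = 629/3.
Helios's profit: (629/3)·(242/15) - 129·(242/15) - (3/2)(242/15)² = 910.9956.

911.00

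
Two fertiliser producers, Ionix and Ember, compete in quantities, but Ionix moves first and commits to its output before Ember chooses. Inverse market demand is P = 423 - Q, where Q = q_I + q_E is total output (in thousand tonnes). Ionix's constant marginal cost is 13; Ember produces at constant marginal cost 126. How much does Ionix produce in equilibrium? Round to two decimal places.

261.50

The follower Ember best-responds to any q_I: π_E = (423 - Q)q_E - 126q_E.
∂π_E/∂q_E = 297 - q_I - 2q_E = 0 gives the reaction function q_E = (297 - q_I)/2.
The leader anticipates this reaction. Substituting into P = 423 - Q gives P = 549/2 - (1/2)q_I, so π_I = (549/2 - (1/2)q_I)q_I - 13q_I.
The leader's first-order condition 523/2 - q_I = 0 yields q_I = 523/2.
Then q_E = (297 - 523/2)/2 = 71/4.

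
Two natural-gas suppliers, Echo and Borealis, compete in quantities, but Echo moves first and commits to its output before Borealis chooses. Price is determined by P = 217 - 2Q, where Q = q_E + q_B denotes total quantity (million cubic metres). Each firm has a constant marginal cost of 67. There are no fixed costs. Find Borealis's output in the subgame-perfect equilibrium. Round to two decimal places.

18.75

Solve by backward induction. Given q_E, the follower Borealis maximises π_B = (217 - 2q_E - 2q_B)q_B - 67q_B.
∂π_B/∂q_B = 150 - 2q_E - 4q_B = 0 gives the reaction function q_B = (150 - 2q_E)/4.
The leader anticipates this reaction. Substituting into P = 217 - 2Q gives P = 142 - q_E, so π_E = (142 - q_E)q_E - 67q_E.
Leader FOC: 75 - 2q_E = 0, so q_E = 75/2.
Then q_B = (150 - 2·(75/2))/4 = 75/4.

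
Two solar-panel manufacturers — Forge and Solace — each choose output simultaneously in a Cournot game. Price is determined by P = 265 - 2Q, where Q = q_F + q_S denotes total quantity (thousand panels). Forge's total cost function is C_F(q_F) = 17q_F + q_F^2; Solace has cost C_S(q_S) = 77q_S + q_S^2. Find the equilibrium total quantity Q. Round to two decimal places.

Forge's profit: π_F = (265 - 2Q)q_F - (17q_F + q_F²). Setting ∂π_F/∂q_F = 0: 248 - 6q_F - 2(q_S) = 0.
Solace's profit: π_S = (265 - 2Q)q_S - (77q_S + q_S²). Setting ∂π_S/∂q_S = 0: 188 - 6q_S - 2(q_F) = 0.
So q_F = (248 - 2q_S)/6 and q_S = (188 - 2q_F)/6.
Substituting one into the other gives q_F = 139/4 and q_S = 79/4.
Total output Q = 139/4 + 79/4 = 109/2.

54.50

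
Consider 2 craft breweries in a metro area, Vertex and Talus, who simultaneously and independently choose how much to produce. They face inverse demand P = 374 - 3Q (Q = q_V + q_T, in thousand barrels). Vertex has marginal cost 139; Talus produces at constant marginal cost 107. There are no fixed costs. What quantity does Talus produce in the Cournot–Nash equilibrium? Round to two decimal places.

33.22

Vertex's profit: π_V = (374 - 3Q)q_V - (139q_V). Setting ∂π_V/∂q_V = 0: 235 - 6q_V - 3(q_T) = 0.
Talus's first-order condition: 267 - 6q_T - 3(q_V) = 0.
Best responses: q_V = (235 - 3q_T)/6, q_T = (267 - 3q_V)/6.
Solving the pair: q_V = 203/9, q_T = 299/9.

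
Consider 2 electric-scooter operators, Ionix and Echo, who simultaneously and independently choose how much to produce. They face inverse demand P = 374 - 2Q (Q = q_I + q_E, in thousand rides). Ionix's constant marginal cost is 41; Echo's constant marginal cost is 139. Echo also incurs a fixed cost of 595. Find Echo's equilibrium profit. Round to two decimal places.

Ionix's profit: π_I = (374 - 2Q)q_I - (41q_I). Setting ∂π_I/∂q_I = 0: 333 - 4q_I - 2(q_E) = 0.
Echo's first-order condition: 235 - 4q_E - 2(q_I) = 0.
Best responses: q_I = (333 - 2q_E)/4, q_E = (235 - 2q_I)/4.
Solving the pair: q_I = 431/6, q_E = 137/6.
Price P = 374 - 2·(284/3) = 554/3.
Echo's profit: (554/3 - 139)·(137/6) - 595 = 447.7222.

447.72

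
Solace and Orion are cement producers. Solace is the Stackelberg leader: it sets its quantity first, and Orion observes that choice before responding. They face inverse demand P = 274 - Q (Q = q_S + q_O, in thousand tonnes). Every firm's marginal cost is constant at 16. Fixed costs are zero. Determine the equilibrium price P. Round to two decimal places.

Solve by backward induction. Given q_S, the follower Orion maximises π_O = (274 - q_S - q_O)q_O - 16q_O.
∂π_O/∂q_O = 258 - q_S - 2q_O = 0 gives the reaction function q_O = (258 - q_S)/2.
The leader anticipates this reaction. Substituting into P = 274 - Q gives P = 145 - (1/2)q_S, so π_S = (145 - (1/2)q_S)q_S - 16q_S.
Maximising: ∂π_S/∂q_S = 129 - q_S = 0, giving q_S = 129.
Then q_O = (258 - 129)/2 = 129/2.
Total output Q = 387/2, so price P = 274 - 387/2 = 161/2.

80.50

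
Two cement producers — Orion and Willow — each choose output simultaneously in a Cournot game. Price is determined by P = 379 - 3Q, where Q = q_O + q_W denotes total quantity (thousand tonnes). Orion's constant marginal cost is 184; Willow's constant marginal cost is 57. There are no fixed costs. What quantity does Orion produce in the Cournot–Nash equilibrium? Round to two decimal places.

Orion's profit: π_O = (379 - 3Q)q_O - (184q_O). Setting ∂π_O/∂q_O = 0: 195 - 6q_O - 3(q_W) = 0.
Willow's profit: π_W = (379 - 3Q)q_W - (57q_W). Setting ∂π_W/∂q_W = 0: 322 - 6q_W - 3(q_O) = 0.
So q_O = (195 - 3q_W)/6 and q_W = (322 - 3q_O)/6.
Solving the pair: q_O = 68/9, q_W = 449/9.

7.56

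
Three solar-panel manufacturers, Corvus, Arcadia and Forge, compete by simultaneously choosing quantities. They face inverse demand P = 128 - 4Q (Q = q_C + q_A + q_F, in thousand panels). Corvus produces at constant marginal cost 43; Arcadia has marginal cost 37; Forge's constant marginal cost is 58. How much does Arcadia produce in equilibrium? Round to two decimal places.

7.38

Corvus's profit: π_C = (128 - 4Q)q_C - (43q_C). Setting ∂π_C/∂q_C = 0: 85 - 8q_C - 4(q_A + q_F) = 0.
Arcadia's first-order condition: 91 - 8q_A - 4(q_C + q_F) = 0.
Forge's profit: π_F = (128 - 4Q)q_F - (58q_F). Setting ∂π_F/∂q_F = 0: 70 - 8q_F - 4(q_C + q_A) = 0.
Adding the 3 first-order conditions: 246 − 16Q = 0, so Q = 123/8.
Back-substituting: q_C = (85 − 123/2)/4 = 47/8, q_A = (91 − 123/2)/4 = 59/8, q_F = (70 − 123/2)/4 = 17/8.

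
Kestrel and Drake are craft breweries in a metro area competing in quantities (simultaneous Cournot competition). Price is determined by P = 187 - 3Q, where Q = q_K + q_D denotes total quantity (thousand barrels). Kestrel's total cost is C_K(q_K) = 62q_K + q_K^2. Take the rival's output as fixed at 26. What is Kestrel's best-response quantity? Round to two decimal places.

With the rival's output fixed at 26, Kestrel's profit is π_K = (187 - 3·26 - 3q_K)q_K - (62q_K + q_K²) = (109 - 3q_K)q_K - (62q_K + q_K²).
∂π_K/∂q_K = 47 - 8q_K = 0, so q_K = 47/8.

5.88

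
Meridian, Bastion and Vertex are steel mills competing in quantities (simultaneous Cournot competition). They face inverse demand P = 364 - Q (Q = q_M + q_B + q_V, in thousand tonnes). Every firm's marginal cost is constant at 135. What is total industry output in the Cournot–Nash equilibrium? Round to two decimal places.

171.75

A representative firm's profit is π_i = q_i(364 - Q) - 135q_i.
First-order condition (treating rivals' output as given): 229 - 2q_i - Σ_{j≠i} q_j = 0.
With identical firms every q_j equals q_i, so Σ_{j≠i} q_j = 2q_i and 229 = 4q_i, giving q_i = 229/4.
Total output Q = 229/4 + 229/4 + 229/4 = 687/4.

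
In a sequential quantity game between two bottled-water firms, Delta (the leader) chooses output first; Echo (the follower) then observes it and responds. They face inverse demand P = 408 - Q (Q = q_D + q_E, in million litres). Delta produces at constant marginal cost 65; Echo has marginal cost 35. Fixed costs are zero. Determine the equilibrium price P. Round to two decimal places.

143.25

The follower Echo best-responds to any q_D: π_E = (408 - Q)q_E - 35q_E.
Setting the follower's marginal profit to zero, 373 - q_D - 2q_E = 0, i.e. q_E = (373 - q_D)/2.
The leader anticipates this reaction. Substituting into P = 408 - Q gives P = 443/2 - (1/2)q_D, so π_D = (443/2 - (1/2)q_D)q_D - 65q_D.
Maximising: ∂π_D/∂q_D = 313/2 - q_D = 0, giving q_D = 313/2.
Then q_E = (373 - 313/2)/2 = 433/4.
Total output Q = 1059/4, so price P = 408 - 1059/4 = 573/4.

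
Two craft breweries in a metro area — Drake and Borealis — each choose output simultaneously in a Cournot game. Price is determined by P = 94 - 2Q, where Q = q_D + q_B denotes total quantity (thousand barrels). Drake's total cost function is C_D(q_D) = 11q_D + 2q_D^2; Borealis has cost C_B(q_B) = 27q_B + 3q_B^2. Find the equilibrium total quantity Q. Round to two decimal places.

14.03

Drake's profit: π_D = (94 - 2Q)q_D - (11q_D + 2q_D²). Setting ∂π_D/∂q_D = 0: 83 - 8q_D - 2(q_B) = 0.
Borealis's profit: π_B = (94 - 2Q)q_B - (27q_B + 3q_B²). Setting ∂π_B/∂q_B = 0: 67 - 10q_B - 2(q_D) = 0.
Rearranging gives the reaction functions q_D = (83 - 2q_B)/8 and q_B = (67 - 2q_D)/10.
Solving the pair: q_D = 174/19, q_B = 185/38.
Total output Q = 174/19 + 185/38 = 533/38.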